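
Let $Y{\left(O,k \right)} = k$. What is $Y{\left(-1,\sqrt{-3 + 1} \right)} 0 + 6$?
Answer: $6$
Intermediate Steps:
$Y{\left(-1,\sqrt{-3 + 1} \right)} 0 + 6 = \sqrt{-3 + 1} \cdot 0 + 6 = \sqrt{-2} \cdot 0 + 6 = i \sqrt{2} \cdot 0 + 6 = 0 + 6 = 6$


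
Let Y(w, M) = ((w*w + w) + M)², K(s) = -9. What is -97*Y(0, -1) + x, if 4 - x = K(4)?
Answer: -84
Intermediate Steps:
Y(w, M) = (M + w + w²)² (Y(w, M) = ((w² + w) + M)² = ((w + w²) + M)² = (M + w + w²)²)
x = 13 (x = 4 - 1*(-9) = 4 + 9 = 13)
-97*Y(0, -1) + x = -97*(-1 + 0 + 0²)² + 13 = -97*(-1 + 0 + 0)² + 13 = -97*(-1)² + 13 = -97*1 + 13 = -97 + 13 = -84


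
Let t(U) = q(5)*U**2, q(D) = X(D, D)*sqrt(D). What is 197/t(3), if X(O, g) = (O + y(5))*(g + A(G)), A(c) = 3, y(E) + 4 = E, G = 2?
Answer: 197*sqrt(5)/2160 ≈ 0.20394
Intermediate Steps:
y(E) = -4 + E
X(O, g) = (1 + O)*(3 + g) (X(O, g) = (O + (-4 + 5))*(g + 3) = (O + 1)*(3 + g) = (1 + O)*(3 + g))
q(D) = sqrt(D)*(3 + D**2 + 4*D) (q(D) = (3 + D + 3*D + D*D)*sqrt(D) = (3 + D + 3*D + D**2)*sqrt(D) = (3 + D**2 + 4*D)*sqrt(D) = sqrt(D)*(3 + D**2 + 4*D))
t(U) = 48*sqrt(5)*U**2 (t(U) = (sqrt(5)*(3 + 5**2 + 4*5))*U**2 = (sqrt(5)*(3 + 25 + 20))*U**2 = (sqrt(5)*48)*U**2 = (48*sqrt(5))*U**2 = 48*sqrt(5)*U**2)
197/t(3) = 197/((48*sqrt(5)*3**2)) = 197/((48*sqrt(5)*9)) = 197/((432*sqrt(5))) = 197*(sqrt(5)/2160) = 197*sqrt(5)/2160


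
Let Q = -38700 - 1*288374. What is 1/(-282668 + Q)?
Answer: -1/609742 ≈ -1.6400e-6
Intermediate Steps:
Q = -327074 (Q = -38700 - 288374 = -327074)
1/(-282668 + Q) = 1/(-282668 - 327074) = 1/(-609742) = -1/609742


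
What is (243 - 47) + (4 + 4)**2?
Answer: 260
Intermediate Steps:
(243 - 47) + (4 + 4)**2 = 196 + 8**2 = 196 + 64 = 260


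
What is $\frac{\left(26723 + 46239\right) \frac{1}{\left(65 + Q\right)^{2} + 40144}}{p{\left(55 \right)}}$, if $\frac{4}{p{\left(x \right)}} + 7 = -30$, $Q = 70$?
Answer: $- \frac{1349797}{116738} \approx -11.563$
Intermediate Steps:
$p{\left(x \right)} = - \frac{4}{37}$ ($p{\left(x \right)} = \frac{4}{-7 - 30} = \frac{4}{-37} = 4 \left(- \frac{1}{37}\right) = - \frac{4}{37}$)
$\frac{\left(26723 + 46239\right) \frac{1}{\left(65 + Q\right)^{2} + 40144}}{p{\left(55 \right)}} = \frac{\left(26723 + 46239\right) \frac{1}{\left(65 + 70\right)^{2} + 40144}}{- \frac{4}{37}} = \frac{72962}{135^{2} + 40144} \left(- \frac{37}{4}\right) = \frac{72962}{18225 + 40144} \left(- \frac{37}{4}\right) = \frac{72962}{58369} \left(- \frac{37}{4}\right) = - \frac{1349797}{116738}$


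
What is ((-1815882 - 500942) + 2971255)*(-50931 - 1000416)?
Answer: -688034068557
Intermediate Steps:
((-1815882 - 500942) + 2971255)*(-50931 - 1000416) = (-2316824 + 2971255)*(-1051347) = 654431*(-1051347) = -688034068557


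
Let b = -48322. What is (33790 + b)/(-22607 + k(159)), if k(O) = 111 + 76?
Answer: 3633/5605 ≈ 0.64817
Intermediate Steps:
k(O) = 187
(33790 + b)/(-22607 + k(159)) = (33790 - 48322)/(-22607 + 187) = -14532/(-22420) = -14532*(-1/22420) = 3633/5605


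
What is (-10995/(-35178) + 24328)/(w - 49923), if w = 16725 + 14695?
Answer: -285273793/216966178 ≈ -1.3148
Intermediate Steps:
w = 31420
(-10995/(-35178) + 24328)/(w - 49923) = (-10995/(-35178) + 24328)/(31420 - 49923) = (-10995*(-1/35178) + 24328)/(-18503) = (3665/11726 + 24328)*(-1/18503) = (285273793/11726)*(-1/18503) = -285273793/216966178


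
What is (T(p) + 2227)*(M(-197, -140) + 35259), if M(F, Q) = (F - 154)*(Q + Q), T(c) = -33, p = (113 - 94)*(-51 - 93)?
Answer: 292984566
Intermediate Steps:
p = -2736 (p = 19*(-144) = -2736)
M(F, Q) = 2*Q*(-154 + F) (M(F, Q) = (-154 + F)*(2*Q) = 2*Q*(-154 + F))
(T(p) + 2227)*(M(-197, -140) + 35259) = (-33 + 2227)*(2*(-140)*(-154 - 197) + 35259) = 2194*(2*(-140)*(-351) + 35259) = 2194*(98280 + 35259) = 2194*133539 = 292984566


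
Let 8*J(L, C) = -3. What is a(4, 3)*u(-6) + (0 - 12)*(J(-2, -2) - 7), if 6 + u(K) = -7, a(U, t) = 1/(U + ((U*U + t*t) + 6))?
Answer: 6169/70 ≈ 88.129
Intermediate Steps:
J(L, C) = -3/8 (J(L, C) = (⅛)*(-3) = -3/8)
a(U, t) = 1/(6 + U + U² + t²) (a(U, t) = 1/(U + ((U² + t²) + 6)) = 1/(U + (6 + U² + t²)) = 1/(6 + U + U² + t²))
u(K) = -13 (u(K) = -6 - 7 = -13)
a(4, 3)*u(-6) + (0 - 12)*(J(-2, -2) - 7) = -13/(6 + 4 + 4² + 3²) + (0 - 12)*(-3/8 - 7) = -13/(6 + 4 + 16 + 9) - 12*(-59/8) = -13/35 + 177/2 = 6169/70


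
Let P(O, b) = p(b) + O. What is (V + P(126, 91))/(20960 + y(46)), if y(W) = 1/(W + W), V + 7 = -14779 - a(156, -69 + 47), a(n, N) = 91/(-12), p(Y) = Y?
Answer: -4018951/5784963 ≈ -0.69472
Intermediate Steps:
a(n, N) = -91/12 (a(n, N) = 91*(-1/12) = -91/12)
P(O, b) = O + b (P(O, b) = b + O = O + b)
V = -177341/12 (V = -7 + (-14779 - 1*(-91/12)) = -7 + (-14779 + 91/12) = -7 - 177257/12 = -177341/12 ≈ -14778.)
y(W) = 1/(2*W)
(V + P(126, 91))/(20960 + y(46)) = (-177341/12 + (126 + 91))/(20960 + (½)/46) = (-177341/12 + 217)/(20960 + (½)*(1/46)) = -174737/(12*(20960 + 1/92)) = -174737/(12*1928321/92) = -174737/12*92/1928321 = -4018951/5784963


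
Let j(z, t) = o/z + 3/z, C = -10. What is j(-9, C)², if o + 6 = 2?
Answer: 1/81 ≈ 0.012346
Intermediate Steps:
o = -4 (o = -6 + 2 = -4)
j(z, t) = -1/z (j(z, t) = -4/z + 3/z = -1/z)
j(-9, C)² = (-1/(-9))² = (-1*(-⅑))² = (⅑)² = 1/81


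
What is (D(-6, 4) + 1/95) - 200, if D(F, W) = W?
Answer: -18619/95 ≈ -195.99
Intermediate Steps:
(D(-6, 4) + 1/95) - 200 = (4 + 1/95) - 200 = 381/95 - 200 = -18619/95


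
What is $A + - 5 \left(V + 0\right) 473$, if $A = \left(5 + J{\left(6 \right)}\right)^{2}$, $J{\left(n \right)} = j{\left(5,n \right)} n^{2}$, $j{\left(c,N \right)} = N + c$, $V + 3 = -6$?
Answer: $182086$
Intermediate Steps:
$V = -9$ ($V = -3 - 6 = -9$)
$J{\left(n \right)} = n^{2} \left(5 + n\right)$ ($J{\left(n \right)} = \left(n + 5\right) n^{2} = \left(5 + n\right) n^{2} = n^{2} \left(5 + n\right)$)
$A = 160801$ ($A = \left(5 + 6^{2} \left(5 + 6\right)\right)^{2} = \left(5 + 36 \cdot 11\right)^{2} = \left(5 + 396\right)^{2} = 401^{2} = 160801$)
$A + - 5 \left(V + 0\right) 473 = 160801 + - 5 \left(-9 + 0\right) 473 = 160801 + \left(-5\right) \left(-9\right) 473 = 160801 + 45 \cdot 473 = 160801 + 21285 = 182086$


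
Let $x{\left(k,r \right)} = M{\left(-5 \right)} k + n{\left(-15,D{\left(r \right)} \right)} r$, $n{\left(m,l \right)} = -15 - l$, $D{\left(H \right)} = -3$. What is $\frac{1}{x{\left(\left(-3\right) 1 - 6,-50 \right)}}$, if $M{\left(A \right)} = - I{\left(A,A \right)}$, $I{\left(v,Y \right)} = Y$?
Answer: $\frac{1}{555} \approx 0.0018018$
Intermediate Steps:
$M{\left(A \right)} = - A$
$x{\left(k,r \right)} = - 12 r + 5 k$ ($x{\left(k,r \right)} = \left(-1\right) \left(-5\right) k + \left(-15 - -3\right) r = 5 k + \left(-15 + 3\right) r = 5 k - 12 r = - 12 r + 5 k$)
$\frac{1}{x{\left(\left(-3\right) 1 - 6,-50 \right)}} = \frac{1}{\left(-12\right) \left(-50\right) + 5 \left(\left(-3\right) 1 - 6\right)} = \frac{1}{600 + 5 \left(-3 - 6\right)} = \frac{1}{600 + 5 \left(-9\right)} = \frac{1}{600 - 45} = \frac{1}{555}$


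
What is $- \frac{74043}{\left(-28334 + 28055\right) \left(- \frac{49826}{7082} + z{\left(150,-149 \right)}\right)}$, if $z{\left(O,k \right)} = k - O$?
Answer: $- \frac{29131807}{33593832} \approx -0.86718$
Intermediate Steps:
$- \frac{74043}{\left(-28334 + 28055\right) \left(- \frac{49826}{7082} + z{\left(150,-149 \right)}\right)} = - \frac{74043}{\left(-28334 + 28055\right) \left(- \frac{49826}{7082} - 299\right)} = - \frac{74043}{\left(-279\right) \left(\left(-49826\right) \frac{1}{7082} - 299\right)} = - \frac{74043}{\left(-279\right) \left(- \frac{24913}{3541} - 299\right)} = - \frac{74043}{\left(-279\right) \left(- \frac{1083672}{3541}\right)} = - \frac{74043}{\frac{302344488}{3541}} = \left(-74043\right) \frac{3541}{302344488} = - \frac{29131807}{33593832}$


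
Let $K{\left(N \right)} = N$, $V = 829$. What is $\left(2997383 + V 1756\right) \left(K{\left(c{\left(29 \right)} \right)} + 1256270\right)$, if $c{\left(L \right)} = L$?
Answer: $5594433870993$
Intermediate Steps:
$\left(2997383 + V 1756\right) \left(K{\left(c{\left(29 \right)} \right)} + 1256270\right) = \left(2997383 + 829 \cdot 1756\right) \left(29 + 1256270\right) = \left(2997383 + 1455724\right) 1256299 = 4453107 \cdot 1256299 = 5594433870993$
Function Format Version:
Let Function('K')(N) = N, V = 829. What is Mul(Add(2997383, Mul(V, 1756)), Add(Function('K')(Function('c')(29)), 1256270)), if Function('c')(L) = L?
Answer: 5594433870993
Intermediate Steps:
Mul(Add(2997383, Mul(V, 1756)), Add(Function('K')(Function('c')(29)), 1256270)) = Mul(Add(2997383, Mul(829, 1756)), Add(29, 1256270)) = Mul(Add(2997383, 1455724), 1256299) = Mul(4453107, 1256299) = 5594433870993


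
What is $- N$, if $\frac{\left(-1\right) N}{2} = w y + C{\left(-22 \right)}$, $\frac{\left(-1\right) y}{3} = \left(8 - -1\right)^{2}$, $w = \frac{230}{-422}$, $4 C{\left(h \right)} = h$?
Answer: $\frac{53569}{211} \approx 253.88$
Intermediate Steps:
$C{\left(h \right)} = \frac{h}{4}$
$w = - \frac{115}{211}$ ($w = 230 \left(- \frac{1}{422}\right) = - \frac{115}{211} \approx -0.54502$)
$y = -243$ ($y = - 3 \left(8 - -1\right)^{2} = - 3 \left(8 + 1\right)^{2} = - 3 \cdot 9^{2} = \left(-3\right) 81 = -243$)
$N = - \frac{53569}{211}$ ($N = - 2 \left(\left(- \frac{115}{211}\right) \left(-243\right) + \frac{1}{4} \left(-22\right)\right) = - 2 \left(\frac{27945}{211} - \frac{11}{2}\right) = \left(-2\right) \frac{53569}{422} = - \frac{53569}{211} \approx -253.88$)
$- N = \left(-1\right) \left(- \frac{53569}{211}\right) = \frac{53569}{211}$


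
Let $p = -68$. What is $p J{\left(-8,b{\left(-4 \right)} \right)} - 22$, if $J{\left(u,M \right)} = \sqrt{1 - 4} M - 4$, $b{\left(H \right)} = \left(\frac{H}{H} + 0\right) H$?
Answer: $250 + 272 i \sqrt{3} \approx 250.0 + 471.12 i$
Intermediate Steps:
$b{\left(H \right)} = H$ ($b{\left(H \right)} = \left(1 + 0\right) H = 1 H = H$)
$J{\left(u,M \right)} = -4 + i M \sqrt{3}$ ($J{\left(u,M \right)} = \sqrt{-3} M - 4 = i \sqrt{3} M - 4 = i M \sqrt{3} - 4 = -4 + i M \sqrt{3}$)
$p J{\left(-8,b{\left(-4 \right)} \right)} - 22 = - 68 \left(-4 + i \left(-4\right) \sqrt{3}\right) - 22 = - 68 \left(-4 - 4 i \sqrt{3}\right) - 22 = \left(272 + 272 i \sqrt{3}\right) - 22 = 250 + 272 i \sqrt{3}$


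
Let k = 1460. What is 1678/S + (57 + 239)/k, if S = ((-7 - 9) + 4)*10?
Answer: -60359/4380 ≈ -13.781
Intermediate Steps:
S = -120 (S = (-16 + 4)*10 = -12*10 = -120)
1678/S + (57 + 239)/k = 1678/(-120) + (57 + 239)/1460 = 1678*(-1/120) + 296*(1/1460) = -839/60 + 74/365 = -60359/4380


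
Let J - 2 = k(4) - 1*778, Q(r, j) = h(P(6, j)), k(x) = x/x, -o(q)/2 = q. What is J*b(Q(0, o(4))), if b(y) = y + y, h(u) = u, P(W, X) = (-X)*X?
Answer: 99200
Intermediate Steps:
P(W, X) = -X²
o(q) = -2*q
k(x) = 1
Q(r, j) = -j²
b(y) = 2*y
J = -775 (J = 2 + (1 - 1*778) = 2 + (1 - 778) = 2 - 777 = -775)
J*b(Q(0, o(4))) = -1550*(-(-2*4)²) = -1550*(-1*(-8)²) = -1550*(-1*64) = -1550*(-64) = -775*(-128) = 99200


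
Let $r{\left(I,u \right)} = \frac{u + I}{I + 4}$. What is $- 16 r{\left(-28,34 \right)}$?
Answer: $4$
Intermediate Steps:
$r{\left(I,u \right)} = \frac{I + u}{4 + I}$
$- 16 r{\left(-28,34 \right)} = - 16 \frac{-28 + 34}{4 - 28} = - 16 \frac{1}{-24} \cdot 6 = - 16 \left(\left(- \frac{1}{24}\right) 6\right) = \left(-16\right) \left(- \frac{1}{4}\right) = 4$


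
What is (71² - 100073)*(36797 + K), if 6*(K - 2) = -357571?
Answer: 6499095932/3 ≈ 2.1664e+9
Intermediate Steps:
K = -357559/6 (K = 2 + (⅙)*(-357571) = 2 - 357571/6 = -357559/6 ≈ -59593.)
(71² - 100073)*(36797 + K) = (71² - 100073)*(36797 - 357559/6) = (5041 - 100073)*(-136777/6) = -95032*(-136777/6) = 6499095932/3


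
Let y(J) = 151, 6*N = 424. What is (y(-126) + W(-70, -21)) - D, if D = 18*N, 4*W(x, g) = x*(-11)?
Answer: -1857/2 ≈ -928.50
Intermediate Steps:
W(x, g) = -11*x/4 (W(x, g) = (x*(-11))/4 = (-11*x)/4 = -11*x/4)
N = 212/3 (N = (1/6)*424 = 212/3 ≈ 70.667)
D = 1272 (D = 18*(212/3) = 1272)
(y(-126) + W(-70, -21)) - D = (151 - 11/4*(-70)) - 1*1272 = (151 + 385/2) - 1272 = 687/2 - 1272 = -1857/2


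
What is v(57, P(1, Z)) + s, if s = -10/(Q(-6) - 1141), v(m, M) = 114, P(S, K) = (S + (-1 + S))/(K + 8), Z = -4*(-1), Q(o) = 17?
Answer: 64073/562 ≈ 114.01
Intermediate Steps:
Z = 4
P(S, K) = (-1 + 2*S)/(8 + K)
s = 5/562 (s = -10/(17 - 1141) = -10/(-1124) = -10*(-1/1124) = 5/562 ≈ 0.0088968)
v(57, P(1, Z)) + s = 114 + 5/562 = 64073/562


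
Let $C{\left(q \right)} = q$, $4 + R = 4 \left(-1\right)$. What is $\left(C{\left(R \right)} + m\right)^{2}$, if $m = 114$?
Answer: $11236$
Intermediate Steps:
$R = -8$ ($R = -4 + 4 \left(-1\right) = -4 - 4 = -8$)
$\left(C{\left(R \right)} + m\right)^{2} = \left(-8 + 114\right)^{2} = 106^{2} = 11236$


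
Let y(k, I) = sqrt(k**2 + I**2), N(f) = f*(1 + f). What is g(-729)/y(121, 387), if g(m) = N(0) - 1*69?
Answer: -69*sqrt(164410)/164410 ≈ -0.17017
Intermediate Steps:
y(k, I) = sqrt(I**2 + k**2)
g(m) = -69 (g(m) = 0*(1 + 0) - 1*69 = 0*1 - 69 = 0 - 69 = -69)
g(-729)/y(121, 387) = -69/sqrt(387**2 + 121**2) = -69/sqrt(149769 + 14641) = -69*sqrt(164410)/164410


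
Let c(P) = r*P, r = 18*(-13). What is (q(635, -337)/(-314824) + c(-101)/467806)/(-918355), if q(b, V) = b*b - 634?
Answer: 18089393493/13525216171762312 ≈ 1.3375e-6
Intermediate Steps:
r = -234
q(b, V) = -634 + b² (q(b, V) = b² - 634 = -634 + b²)
c(P) = -234*P
(q(635, -337)/(-314824) + c(-101)/467806)/(-918355) = ((-634 + 635²)/(-314824) - 234*(-101)/467806)/(-918355) = ((-634 + 403225)*(-1/314824) + 23634*(1/467806))*(-1/918355) = (402591*(-1/314824) + 11817/233903)*(-1/918355) = (-402591/314824 + 11817/233903)*(-1/918355) = -90446967465/73638278072*(-1/918355) = 18089393493/13525216171762312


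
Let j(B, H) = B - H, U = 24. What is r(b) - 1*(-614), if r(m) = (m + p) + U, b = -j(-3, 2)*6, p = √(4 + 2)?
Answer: 668 + √6 ≈ 670.45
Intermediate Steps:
p = √6 ≈ 2.4495
b = 30 (b = -(-3 - 1*2)*6 = -(-3 - 2)*6 = -1*(-5)*6 = 5*6 = 30)
r(m) = 24 + m + √6 (r(m) = (m + √6) + 24 = 24 + m + √6)
r(b) - 1*(-614) = (24 + 30 + √6) - 1*(-614) = (54 + √6) + 614 = 668 + √6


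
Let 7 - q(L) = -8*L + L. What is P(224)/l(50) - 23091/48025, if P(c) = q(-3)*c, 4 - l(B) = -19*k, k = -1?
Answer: 30052007/144075 ≈ 208.59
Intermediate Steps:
q(L) = 7 + 7*L (q(L) = 7 - (-8*L + L) = 7 - (-7)*L = 7 + 7*L)
l(B) = -15 (l(B) = 4 - (-19)*(-1) = 4 - 1*19 = 4 - 19 = -15)
P(c) = -14*c (P(c) = (7 + 7*(-3))*c = (7 - 21)*c = -14*c)
P(224)/l(50) - 23091/48025 = -14*224/(-15) - 23091/48025 = -3136*(-1/15) - 23091*1/48025 = 3136/15 - 23091/48025 = 30052007/144075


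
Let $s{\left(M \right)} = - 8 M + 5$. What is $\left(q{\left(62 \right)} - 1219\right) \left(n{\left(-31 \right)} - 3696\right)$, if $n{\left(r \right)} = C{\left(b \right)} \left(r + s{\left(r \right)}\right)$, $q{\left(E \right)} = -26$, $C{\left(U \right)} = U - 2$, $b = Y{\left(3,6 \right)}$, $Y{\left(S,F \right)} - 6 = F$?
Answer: $1837620$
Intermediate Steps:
$Y{\left(S,F \right)} = 6 + F$
$b = 12$ ($b = 6 + 6 = 12$)
$s{\left(M \right)} = 5 - 8 M$
$C{\left(U \right)} = -2 + U$
$n{\left(r \right)} = 50 - 70 r$ ($n{\left(r \right)} = \left(-2 + 12\right) \left(r - \left(-5 + 8 r\right)\right) = 10 \left(5 - 7 r\right) = 50 - 70 r$)
$\left(q{\left(62 \right)} - 1219\right) \left(n{\left(-31 \right)} - 3696\right) = \left(-26 - 1219\right) \left(\left(50 - -2170\right) - 3696\right) = - 1245 \left(\left(50 + 2170\right) - 3696\right) = - 1245 \left(2220 - 3696\right) = \left(-1245\right) \left(-1476\right) = 1837620$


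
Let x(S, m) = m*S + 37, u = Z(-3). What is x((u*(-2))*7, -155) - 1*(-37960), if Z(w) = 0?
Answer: 37997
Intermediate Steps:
u = 0
x(S, m) = 37 + S*m (x(S, m) = S*m + 37 = 37 + S*m)
x((u*(-2))*7, -155) - 1*(-37960) = (37 + ((0*(-2))*7)*(-155)) - 1*(-37960) = (37 + (0*7)*(-155)) + 37960 = (37 + 0*(-155)) + 37960 = (37 + 0) + 37960 = 37 + 37960 = 37997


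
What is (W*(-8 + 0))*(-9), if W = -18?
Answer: -1296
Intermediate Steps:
(W*(-8 + 0))*(-9) = -18*(-8 + 0)*(-9) = -18*(-8)*(-9) = 144*(-9) = -1296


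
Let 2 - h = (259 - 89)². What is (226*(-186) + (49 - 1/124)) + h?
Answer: -8789741/124 ≈ -70885.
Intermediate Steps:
h = -28898 (h = 2 - (259 - 89)² = 2 - 1*170² = 2 - 1*28900 = 2 - 28900 = -28898)
(226*(-186) + (49 - 1/124)) + h = (226*(-186) + (49 - 1/124)) - 28898 = (-42036 + (49 - 1*1/124)) - 28898 = (-42036 + (49 - 1/124)) - 28898 = (-42036 + 6075/124) - 28898 = -5206389/124 - 28898 = -8789741/124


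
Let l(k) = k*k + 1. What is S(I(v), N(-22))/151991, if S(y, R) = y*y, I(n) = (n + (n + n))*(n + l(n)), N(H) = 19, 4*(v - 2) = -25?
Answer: 146095569/622555136 ≈ 0.23467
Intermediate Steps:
v = -17/4 (v = 2 + (1/4)*(-25) = 2 - 25/4 = -17/4 ≈ -4.2500)
l(k) = 1 + k**2 (l(k) = k**2 + 1 = 1 + k**2)
I(n) = 3*n*(1 + n + n**2) (I(n) = (n + (n + n))*(n + (1 + n**2)) = (n + 2*n)*(1 + n + n**2) = (3*n)*(1 + n + n**2) = 3*n*(1 + n + n**2))
S(y, R) = y**2
S(I(v), N(-22))/151991 = (3*(-17/4)*(1 - 17/4 + (-17/4)**2))**2/151991 = (3*(-17/4)*(1 - 17/4 + 289/16))**2*(1/151991) = (3*(-17/4)*(237/16))**2*(1/151991) = (-12087/64)**2*(1/151991) = (146095569/4096)*(1/151991) = 146095569/622555136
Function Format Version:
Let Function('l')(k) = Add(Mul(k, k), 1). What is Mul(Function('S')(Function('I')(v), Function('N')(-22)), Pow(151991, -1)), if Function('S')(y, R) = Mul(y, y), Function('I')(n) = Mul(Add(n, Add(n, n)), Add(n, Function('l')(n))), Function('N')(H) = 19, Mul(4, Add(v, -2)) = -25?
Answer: Rational(146095569, 622555136) ≈ 0.23467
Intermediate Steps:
v = Rational(-17, 4) (v = Add(2, Mul(Rational(1, 4), -25)) = Add(2, Rational(-25, 4)) = Rational(-17, 4) ≈ -4.2500)
Function('l')(k) = Add(1, Pow(k, 2)) (Function('l')(k) = Add(Pow(k, 2), 1) = Add(1, Pow(k, 2)))
Function('I')(n) = Mul(3, n, Add(1, n, Pow(n, 2))) (Function('I')(n) = Mul(Add(n, Add(n, n)), Add(n, Add(1, Pow(n, 2)))) = Mul(Add(n, Mul(2, n)), Add(1, n, Pow(n, 2))) = Mul(Mul(3, n), Add(1, n, Pow(n, 2))) = Mul(3, n, Add(1, n, Pow(n, 2))))
Function('S')(y, R) = Pow(y, 2)
Mul(Function('S')(Function('I')(v), Function('N')(-22)), Pow(151991, -1)) = Mul(Pow(Mul(3, Rational(-17, 4), Add(1, Rational(-17, 4), Pow(Rational(-17, 4), 2))), 2), Pow(151991, -1)) = Mul(Pow(Mul(3, Rational(-17, 4), Add(1, Rational(-17, 4), Rational(289, 16))), 2), Rational(1, 151991)) = Mul(Pow(Mul(3, Rational(-17, 4), Rational(237, 16)), 2), Rational(1, 151991)) = Mul(Pow(Rational(-12087, 64), 2), Rational(1, 151991)) = Mul(Rational(146095569, 4096), Rational(1, 151991)) = Rational(146095569, 622555136)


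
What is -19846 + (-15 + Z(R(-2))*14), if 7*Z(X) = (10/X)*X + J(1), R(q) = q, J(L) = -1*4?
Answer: -19849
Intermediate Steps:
J(L) = -4
Z(X) = 6/7 (Z(X) = ((10/X)*X - 4)/7 = (10 - 4)/7 = (1/7)*6 = 6/7)
-19846 + (-15 + Z(R(-2))*14) = -19846 + (-15 + (6/7)*14) = -19846 + (-15 + 12) = -19846 - 3 = -19849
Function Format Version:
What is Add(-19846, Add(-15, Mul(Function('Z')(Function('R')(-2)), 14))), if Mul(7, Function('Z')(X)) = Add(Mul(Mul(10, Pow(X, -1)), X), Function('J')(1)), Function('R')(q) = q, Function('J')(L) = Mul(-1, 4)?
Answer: -19849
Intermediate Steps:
Function('J')(L) = -4
Function('Z')(X) = Rational(6, 7) (Function('Z')(X) = Mul(Rational(1, 7), Add(Mul(Mul(10, Pow(X, -1)), X), -4)) = Mul(Rational(1, 7), Add(10, -4)) = Mul(Rational(1, 7), 6) = Rational(6, 7))
Add(-19846, Add(-15, Mul(Function('Z')(Function('R')(-2)), 14))) = Add(-19846, Add(-15, Mul(Rational(6, 7), 14))) = Add(-19846, Add(-15, 12)) = Add(-19846, -3) = -19849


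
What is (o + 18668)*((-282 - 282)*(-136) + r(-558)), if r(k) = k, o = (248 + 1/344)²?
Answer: 361213948368441/59168 ≈ 6.1049e+9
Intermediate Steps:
o = 7278307969/118336 (o = (248 + 1/344)² = (85313/344)² = 7278307969/118336 ≈ 61505.)
(o + 18668)*((-282 - 282)*(-136) + r(-558)) = (7278307969/118336 + 18668)*((-282 - 282)*(-136) - 558) = 9487404417*(-564*(-136) - 558)/118336 = 9487404417*(76704 - 558)/118336 = (9487404417/118336)*76146 = 361213948368441/59168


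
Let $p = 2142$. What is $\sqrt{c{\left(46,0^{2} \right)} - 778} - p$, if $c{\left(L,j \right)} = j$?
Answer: $-2142 + i \sqrt{778} \approx -2142.0 + 27.893 i$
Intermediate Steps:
$\sqrt{c{\left(46,0^{2} \right)} - 778} - p = \sqrt{0^{2} - 778} - 2142 = \sqrt{0 - 778} - 2142 = \sqrt{-778} - 2142 = i \sqrt{778} - 2142 = -2142 + i \sqrt{778}$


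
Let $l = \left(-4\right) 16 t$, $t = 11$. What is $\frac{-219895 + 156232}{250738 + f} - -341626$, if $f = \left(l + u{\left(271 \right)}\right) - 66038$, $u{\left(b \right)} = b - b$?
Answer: $\frac{20952584611}{61332} \approx 3.4163 \cdot 10^{5}$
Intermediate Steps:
$l = -704$ ($l = \left(-4\right) 16 \cdot 11 = \left(-64\right) 11 = -704$)
$u{\left(b \right)} = 0$
$f = -66742$ ($f = \left(-704 + 0\right) - 66038 = -704 - 66038 = -66742$)
$\frac{-219895 + 156232}{250738 + f} - -341626 = \frac{-219895 + 156232}{250738 - 66742} - -341626 = - \frac{63663}{183996} + 341626 = \left(-63663\right) \frac{1}{183996} + 341626 = - \frac{21221}{61332} + 341626 = \frac{20952584611}{61332}$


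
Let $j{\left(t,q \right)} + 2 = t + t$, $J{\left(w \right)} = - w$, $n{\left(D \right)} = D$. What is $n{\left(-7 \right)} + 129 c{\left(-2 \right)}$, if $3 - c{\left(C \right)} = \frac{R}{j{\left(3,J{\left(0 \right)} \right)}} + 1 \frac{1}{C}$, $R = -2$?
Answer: $509$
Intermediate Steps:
$j{\left(t,q \right)} = -2 + 2 t$ ($j{\left(t,q \right)} = -2 + \left(t + t\right) = -2 + 2 t$)
$c{\left(C \right)} = \frac{7}{2} - \frac{1}{C}$ ($c{\left(C \right)} = 3 - \left(- \frac{2}{-2 + 2 \cdot 3} + 1 \frac{1}{C}\right) = 3 - \left(- \frac{2}{-2 + 6} + \frac{1}{C}\right) = 3 - \left(- \frac{2}{4} + \frac{1}{C}\right) = 3 - \left(\left(-2\right) \frac{1}{4} + \frac{1}{C}\right) = 3 - \left(- \frac{1}{2} + \frac{1}{C}\right) = 3 + \left(\frac{1}{2} - \frac{1}{C}\right) = \frac{7}{2} - \frac{1}{C}$)
$n{\left(-7 \right)} + 129 c{\left(-2 \right)} = -7 + 129 \left(\frac{7}{2} - \frac{1}{-2}\right) = -7 + 129 \left(\frac{7}{2} - - \frac{1}{2}\right) = -7 + 129 \left(\frac{7}{2} + \frac{1}{2}\right) = -7 + 129 \cdot 4 = -7 + 516 = 509$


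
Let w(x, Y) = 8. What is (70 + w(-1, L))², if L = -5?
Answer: 6084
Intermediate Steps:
(70 + w(-1, L))² = (70 + 8)² = 78² = 6084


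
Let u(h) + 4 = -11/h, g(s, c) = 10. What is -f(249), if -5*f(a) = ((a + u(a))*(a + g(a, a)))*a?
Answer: 15797446/5 ≈ 3.1595e+6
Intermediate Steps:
u(h) = -4 - 11/h
f(a) = -a*(10 + a)*(-4 + a - 11/a)/5 (f(a) = -(a + (-4 - 11/a))*(a + 10)*a/5 = -(-4 + a - 11/a)*(10 + a)*a/5 = -(10 + a)*(-4 + a - 11/a)*a/5 = -a*(10 + a)*(-4 + a - 11/a)/5)
-f(249) = -(22 - 6/5*249² - ⅕*249³ + (51/5)*249) = -(22 - 6/5*62001 - ⅕*15438249 + 12699/5) = -(22 - 372006/5 - 15438249/5 + 12699/5) = -1*(-15797446/5) = 15797446/5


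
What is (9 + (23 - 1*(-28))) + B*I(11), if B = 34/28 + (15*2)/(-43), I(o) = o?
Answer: 39541/602 ≈ 65.683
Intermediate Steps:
B = 311/602 (B = 34*(1/28) + 30*(-1/43) = 17/14 - 30/43 = 311/602 ≈ 0.51661)
(9 + (23 - 1*(-28))) + B*I(11) = (9 + (23 - 1*(-28))) + (311/602)*11 = (9 + (23 + 28)) + 3421/602 = (9 + 51) + 3421/602 = 60 + 3421/602 = 39541/602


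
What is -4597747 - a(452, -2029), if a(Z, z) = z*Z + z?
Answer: -3678610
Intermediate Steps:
a(Z, z) = z + Z*z (a(Z, z) = Z*z + z = z + Z*z)
-4597747 - a(452, -2029) = -4597747 - (-2029)*(1 + 452) = -4597747 - (-2029)*453 = -4597747 - 1*(-919137) = -4597747 + 919137 = -3678610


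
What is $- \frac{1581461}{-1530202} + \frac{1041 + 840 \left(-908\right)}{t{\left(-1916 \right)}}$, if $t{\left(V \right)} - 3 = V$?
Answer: $\frac{1168548064051}{2927276426} \approx 399.19$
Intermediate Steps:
$t{\left(V \right)} = 3 + V$
$- \frac{1581461}{-1530202} + \frac{1041 + 840 \left(-908\right)}{t{\left(-1916 \right)}} = - \frac{1581461}{-1530202} + \frac{1041 + 840 \left(-908\right)}{3 - 1916} = \left(-1581461\right) \left(- \frac{1}{1530202}\right) + \frac{1041 - 762720}{-1913} = \frac{1581461}{1530202} - - \frac{761679}{1913} = \frac{1581461}{1530202} + \frac{761679}{1913} = \frac{1168548064051}{2927276426}$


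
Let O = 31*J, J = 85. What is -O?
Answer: -2635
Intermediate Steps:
O = 2635 (O = 31*85 = 2635)
-O = -1*2635 = -2635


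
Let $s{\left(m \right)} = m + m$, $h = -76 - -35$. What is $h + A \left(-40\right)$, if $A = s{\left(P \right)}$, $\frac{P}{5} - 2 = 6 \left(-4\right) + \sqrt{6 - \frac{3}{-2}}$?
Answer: $8759 - 200 \sqrt{30} \approx 7663.6$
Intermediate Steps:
$h = -41$ ($h = -76 + 35 = -41$)
$P = -110 + \frac{5 \sqrt{30}}{2}$ ($P = 10 + 5 \left(6 \left(-4\right) + \sqrt{6 - \frac{3}{-2}}\right) = 10 + 5 \left(-24 + \sqrt{6 - - \frac{3}{2}}\right) = 10 + 5 \left(-24 + \sqrt{6 + \frac{3}{2}}\right) = 10 + 5 \left(-24 + \sqrt{\frac{15}{2}}\right) = 10 + 5 \left(-24 + \frac{\sqrt{30}}{2}\right) = 10 - \left(120 - \frac{5 \sqrt{30}}{2}\right) = -110 + \frac{5 \sqrt{30}}{2} \approx -96.307$)
$s{\left(m \right)} = 2 m$
$A = -220 + 5 \sqrt{30}$ ($A = 2 \left(-110 + \frac{5 \sqrt{30}}{2}\right) = -220 + 5 \sqrt{30} \approx -192.61$)
$h + A \left(-40\right) = -41 + \left(-220 + 5 \sqrt{30}\right) \left(-40\right) = -41 + \left(8800 - 200 \sqrt{30}\right) = 8759 - 200 \sqrt{30}$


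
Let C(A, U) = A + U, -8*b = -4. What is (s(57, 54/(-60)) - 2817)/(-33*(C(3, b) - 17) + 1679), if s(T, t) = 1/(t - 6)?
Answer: -55538/41883 ≈ -1.3260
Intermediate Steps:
b = ½ (b = -⅛*(-4) = ½ ≈ 0.50000)
s(T, t) = 1/(-6 + t)
(s(57, 54/(-60)) - 2817)/(-33*(C(3, b) - 17) + 1679) = (1/(-6 + 54/(-60)) - 2817)/(-33*((3 + ½) - 17) + 1679) = (1/(-6 + 54*(-1/60)) - 2817)/(-33*(7/2 - 17) + 1679) = (1/(-6 - 9/10) - 2817)/(-33*(-27/2) + 1679) = (1/(-69/10) - 2817)/(891/2 + 1679) = (-10/69 - 2817)/(4249/2) = -194383/69*2/4249 = -55538/41883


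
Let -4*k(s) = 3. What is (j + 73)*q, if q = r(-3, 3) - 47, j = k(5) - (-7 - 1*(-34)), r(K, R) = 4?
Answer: -7783/4 ≈ -1945.8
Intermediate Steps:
k(s) = -¾ (k(s) = -¼*3 = -¾)
j = -111/4 (j = -¾ - (-7 - 1*(-34)) = -¾ - (-7 + 34) = -¾ - 1*27 = -¾ - 27 = -111/4 ≈ -27.750)
q = -43 (q = 4 - 47 = -43)
(j + 73)*q = (-111/4 + 73)*(-43) = (181/4)*(-43) = -7783/4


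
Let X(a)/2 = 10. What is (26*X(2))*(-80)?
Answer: -41600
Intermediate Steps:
X(a) = 20 (X(a) = 2*10 = 20)
(26*X(2))*(-80) = (26*20)*(-80) = 520*(-80) = -41600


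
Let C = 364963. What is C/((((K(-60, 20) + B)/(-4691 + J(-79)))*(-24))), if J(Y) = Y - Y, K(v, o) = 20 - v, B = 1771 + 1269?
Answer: 1712041433/74880 ≈ 22864.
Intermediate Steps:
B = 3040
J(Y) = 0
C/((((K(-60, 20) + B)/(-4691 + J(-79)))*(-24))) = 364963/(((((20 - 1*(-60)) + 3040)/(-4691 + 0))*(-24))) = 364963/(((((20 + 60) + 3040)/(-4691))*(-24))) = 364963/((((80 + 3040)*(-1/4691))*(-24))) = 364963/(((3120*(-1/4691))*(-24))) = 364963/((-3120/4691*(-24))) = 364963/(74880/4691) = 364963*(4691/74880) = 1712041433/74880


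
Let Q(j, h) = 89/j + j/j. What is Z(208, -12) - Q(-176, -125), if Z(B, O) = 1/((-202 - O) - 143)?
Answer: -29147/58608 ≈ -0.49732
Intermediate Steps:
Q(j, h) = 1 + 89/j (Q(j, h) = 89/j + 1 = 1 + 89/j)
Z(B, O) = 1/(-345 - O)
Z(208, -12) - Q(-176, -125) = -1/(345 - 12) - (89 - 176)/(-176) = -1/333 - (-1)*(-87)/176 = -1*1/333 - 1*87/176 = -1/333 - 87/176 = -29147/58608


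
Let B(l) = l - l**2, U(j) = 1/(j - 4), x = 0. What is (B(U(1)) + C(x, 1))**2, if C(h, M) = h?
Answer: 16/81 ≈ 0.19753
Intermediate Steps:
U(j) = 1/(-4 + j)
(B(U(1)) + C(x, 1))**2 = ((1 - 1/(-4 + 1))/(-4 + 1) + 0)**2 = ((1 - 1/(-3))/(-3) + 0)**2 = (-(1 - 1*(-1/3))/3 + 0)**2 = (-(1 + 1/3)/3 + 0)**2 = (-1/3*4/3 + 0)**2 = (-4/9 + 0)**2 = (-4/9)**2 = 16/81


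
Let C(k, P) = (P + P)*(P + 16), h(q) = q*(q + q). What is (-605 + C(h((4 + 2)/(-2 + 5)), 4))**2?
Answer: 198025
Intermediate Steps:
h(q) = 2*q**2 (h(q) = q*(2*q) = 2*q**2)
C(k, P) = 2*P*(16 + P) (C(k, P) = (2*P)*(16 + P) = 2*P*(16 + P))
(-605 + C(h((4 + 2)/(-2 + 5)), 4))**2 = (-605 + 2*4*(16 + 4))**2 = (-605 + 2*4*20)**2 = (-605 + 160)**2 = (-445)**2 = 198025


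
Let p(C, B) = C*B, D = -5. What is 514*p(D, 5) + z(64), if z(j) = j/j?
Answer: -12849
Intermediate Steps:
p(C, B) = B*C
z(j) = 1
514*p(D, 5) + z(64) = 514*(5*(-5)) + 1 = 514*(-25) + 1 = -12850 + 1 = -12849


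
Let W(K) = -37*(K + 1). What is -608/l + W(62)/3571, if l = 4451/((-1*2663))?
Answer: 5771445103/15894521 ≈ 363.11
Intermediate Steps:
l = -4451/2663 (l = 4451/(-2663) = 4451*(-1/2663) = -4451/2663 ≈ -1.6714)
W(K) = -37 - 37*K (W(K) = -37*(1 + K) = -37 - 37*K)
-608/l + W(62)/3571 = -608/(-4451/2663) + (-37 - 37*62)/3571 = -608*(-2663/4451) + (-37 - 2294)*(1/3571) = 1619104/4451 - 2331*1/3571 = 1619104/4451 - 2331/3571 = 5771445103/15894521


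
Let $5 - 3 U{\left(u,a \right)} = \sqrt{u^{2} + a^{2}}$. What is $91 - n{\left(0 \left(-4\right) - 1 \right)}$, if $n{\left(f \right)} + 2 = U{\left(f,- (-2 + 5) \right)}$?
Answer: $\frac{274}{3} + \frac{\sqrt{10}}{3} \approx 92.387$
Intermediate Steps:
$U{\left(u,a \right)} = \frac{5}{3} - \frac{\sqrt{a^{2} + u^{2}}}{3}$ ($U{\left(u,a \right)} = \frac{5}{3} - \frac{\sqrt{u^{2} + a^{2}}}{3} = \frac{5}{3} - \frac{\sqrt{a^{2} + u^{2}}}{3}$)
$n{\left(f \right)} = - \frac{1}{3} - \frac{\sqrt{9 + f^{2}}}{3}$ ($n{\left(f \right)} = -2 - \left(- \frac{5}{3} + \frac{\sqrt{\left(- (-2 + 5)\right)^{2} + f^{2}}}{3}\right) = -2 - \left(- \frac{5}{3} + \frac{\sqrt{\left(\left(-1\right) 3\right)^{2} + f^{2}}}{3}\right) = -2 - \left(- \frac{5}{3} + \frac{\sqrt{\left(-3\right)^{2} + f^{2}}}{3}\right) = -2 - \left(- \frac{5}{3} + \frac{\sqrt{9 + f^{2}}}{3}\right) = - \frac{1}{3} - \frac{\sqrt{9 + f^{2}}}{3}$)
$91 - n{\left(0 \left(-4\right) - 1 \right)} = 91 - \left(- \frac{1}{3} - \frac{\sqrt{9 + \left(0 \left(-4\right) - 1\right)^{2}}}{3}\right) = 91 - \left(- \frac{1}{3} - \frac{\sqrt{9 + \left(0 - 1\right)^{2}}}{3}\right) = 91 - \left(- \frac{1}{3} - \frac{\sqrt{9 + \left(-1\right)^{2}}}{3}\right) = 91 - \left(- \frac{1}{3} - \frac{\sqrt{9 + 1}}{3}\right) = 91 - \left(- \frac{1}{3} - \frac{\sqrt{10}}{3}\right) = 91 + \left(\frac{1}{3} + \frac{\sqrt{10}}{3}\right) = \frac{274}{3} + \frac{\sqrt{10}}{3}$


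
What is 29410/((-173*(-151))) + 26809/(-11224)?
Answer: -2140079/1694824 ≈ -1.2627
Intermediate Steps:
29410/((-173*(-151))) + 26809/(-11224) = 29410/26123 + 26809*(-1/11224) = 29410*(1/26123) - 26809/11224 = 170/151 - 26809/11224 = -2140079/1694824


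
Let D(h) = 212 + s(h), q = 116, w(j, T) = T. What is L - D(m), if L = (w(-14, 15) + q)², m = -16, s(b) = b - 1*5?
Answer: 16970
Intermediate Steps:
s(b) = -5 + b (s(b) = b - 5 = -5 + b)
D(h) = 207 + h (D(h) = 212 + (-5 + h) = 207 + h)
L = 17161 (L = (15 + 116)² = 131² = 17161)
L - D(m) = 17161 - (207 - 16) = 17161 - 1*191 = 17161 - 191 = 16970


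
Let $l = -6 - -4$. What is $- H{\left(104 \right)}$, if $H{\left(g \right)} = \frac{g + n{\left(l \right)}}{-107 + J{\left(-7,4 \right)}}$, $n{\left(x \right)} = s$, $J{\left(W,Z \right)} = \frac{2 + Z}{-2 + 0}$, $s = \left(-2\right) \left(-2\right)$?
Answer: $\frac{54}{55} \approx 0.98182$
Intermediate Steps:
$s = 4$
$J{\left(W,Z \right)} = -1 - \frac{Z}{2}$ ($J{\left(W,Z \right)} = \frac{2 + Z}{-2} = \left(2 + Z\right) \left(- \frac{1}{2}\right) = -1 - \frac{Z}{2}$)
$l = -2$ ($l = -6 + 4 = -2$)
$n{\left(x \right)} = 4$
$H{\left(g \right)} = - \frac{2}{55} - \frac{g}{110}$ ($H{\left(g \right)} = \frac{g + 4}{-107 - 3} = \frac{4 + g}{-107 - 3} = \frac{4 + g}{-110} = \left(4 + g\right) \left(- \frac{1}{110}\right) = - \frac{2}{55} - \frac{g}{110}$)
$- H{\left(104 \right)} = - (- \frac{2}{55} - \frac{52}{55}) = \left(-1\right) \left(- \frac{54}{55}\right) = \frac{54}{55}$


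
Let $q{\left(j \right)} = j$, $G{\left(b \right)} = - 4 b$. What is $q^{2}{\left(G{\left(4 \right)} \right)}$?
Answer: $256$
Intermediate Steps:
$q^{2}{\left(G{\left(4 \right)} \right)} = \left(\left(-4\right) 4\right)^{2} = \left(-16\right)^{2} = 256$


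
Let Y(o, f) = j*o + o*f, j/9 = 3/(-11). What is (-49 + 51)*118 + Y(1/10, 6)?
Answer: 25999/110 ≈ 236.35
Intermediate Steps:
j = -27/11 (j = 9*(3/(-11)) = 9*(3*(-1/11)) = 9*(-3/11) = -27/11 ≈ -2.4545)
Y(o, f) = -27*o/11 + f*o (Y(o, f) = -27*o/11 + o*f = -27*o/11 + f*o)
(-49 + 51)*118 + Y(1/10, 6) = (-49 + 51)*118 + (1/11)*(-27 + 11*6)/10 = 2*118 + (1/11)*(⅒)*(-27 + 66) = 236 + (1/11)*(⅒)*39 = 236 + 39/110 = 25999/110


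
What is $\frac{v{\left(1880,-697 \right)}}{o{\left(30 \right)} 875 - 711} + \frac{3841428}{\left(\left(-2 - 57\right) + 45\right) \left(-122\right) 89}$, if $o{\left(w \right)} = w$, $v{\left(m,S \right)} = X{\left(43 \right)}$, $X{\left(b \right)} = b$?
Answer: $\frac{24528191552}{970558617} \approx 25.272$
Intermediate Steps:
$v{\left(m,S \right)} = 43$
$\frac{v{\left(1880,-697 \right)}}{o{\left(30 \right)} 875 - 711} + \frac{3841428}{\left(\left(-2 - 57\right) + 45\right) \left(-122\right) 89} = \frac{43}{30 \cdot 875 - 711} + \frac{3841428}{\left(\left(-2 - 57\right) + 45\right) \left(-122\right) 89} = \frac{43}{26250 - 711} + \frac{3841428}{\left(-59 + 45\right) \left(-122\right) 89} = \frac{43}{25539} + \frac{3841428}{\left(-14\right) \left(-122\right) 89} = 43 \cdot \frac{1}{25539} + \frac{3841428}{1708 \cdot 89} = \frac{43}{25539} + \frac{3841428}{152012} = \frac{43}{25539} + 3841428 \cdot \frac{1}{152012} = \frac{43}{25539} + \frac{960357}{38003} = \frac{24528191552}{970558617}$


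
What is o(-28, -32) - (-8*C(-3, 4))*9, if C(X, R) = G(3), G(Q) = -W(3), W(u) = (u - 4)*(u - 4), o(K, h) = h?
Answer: -104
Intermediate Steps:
W(u) = (-4 + u)² (W(u) = (-4 + u)*(-4 + u) = (-4 + u)²)
G(Q) = -1 (G(Q) = -(-4 + 3)² = -1*(-1)² = -1*1 = -1)
C(X, R) = -1
o(-28, -32) - (-8*C(-3, 4))*9 = -32 - (-8*(-1))*9 = -32 - 8*9 = -32 - 1*72 = -32 - 72 = -104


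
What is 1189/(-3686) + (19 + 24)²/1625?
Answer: 4883289/5989750 ≈ 0.81527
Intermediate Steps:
1189/(-3686) + (19 + 24)²/1625 = 1189*(-1/3686) + 43²*(1/1625) = -1189/3686 + 1849*(1/1625) = -1189/3686 + 1849/1625 = 4883289/5989750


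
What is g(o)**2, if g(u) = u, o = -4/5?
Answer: 16/25 ≈ 0.64000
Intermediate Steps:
o = -4/5 (o = -4*1/5 = -4/5 ≈ -0.80000)
g(o)**2 = (-4/5)**2 = 16/25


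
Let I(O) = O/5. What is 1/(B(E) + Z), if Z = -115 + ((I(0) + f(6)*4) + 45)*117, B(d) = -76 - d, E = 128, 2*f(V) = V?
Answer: 1/6350 ≈ 0.00015748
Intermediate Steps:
f(V) = V/2
I(O) = O/5 (I(O) = O*(⅕) = O/5)
Z = 6554 (Z = -115 + (((⅕)*0 + ((½)*6)*4) + 45)*117 = -115 + ((0 + 3*4) + 45)*117 = -115 + ((0 + 12) + 45)*117 = -115 + (12 + 45)*117 = -115 + 57*117 = -115 + 6669 = 6554)
1/(B(E) + Z) = 1/((-76 - 1*128) + 6554) = 1/((-76 - 128) + 6554) = 1/(-204 + 6554) = 1/6350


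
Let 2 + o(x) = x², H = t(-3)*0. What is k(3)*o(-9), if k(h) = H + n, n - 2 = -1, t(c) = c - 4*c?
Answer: 79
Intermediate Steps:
t(c) = -3*c
n = 1 (n = 2 - 1 = 1)
H = 0 (H = -3*(-3)*0 = 9*0 = 0)
k(h) = 1 (k(h) = 0 + 1 = 1)
o(x) = -2 + x²
k(3)*o(-9) = 1*(-2 + (-9)²) = 1*(-2 + 81) = 1*79 = 79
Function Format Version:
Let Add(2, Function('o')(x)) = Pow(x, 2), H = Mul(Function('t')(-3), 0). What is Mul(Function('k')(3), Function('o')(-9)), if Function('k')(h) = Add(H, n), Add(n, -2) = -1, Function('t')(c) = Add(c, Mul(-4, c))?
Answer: 79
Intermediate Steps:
Function('t')(c) = Mul(-3, c)
n = 1 (n = Add(2, -1) = 1)
H = 0 (H = Mul(Mul(-3, -3), 0) = Mul(9, 0) = 0)
Function('k')(h) = 1 (Function('k')(h) = Add(0, 1) = 1)
Function('o')(x) = Add(-2, Pow(x, 2))
Mul(Function('k')(3), Function('o')(-9)) = Mul(1, Add(-2, Pow(-9, 2))) = Mul(1, Add(-2, 81)) = Mul(1, 79) = 79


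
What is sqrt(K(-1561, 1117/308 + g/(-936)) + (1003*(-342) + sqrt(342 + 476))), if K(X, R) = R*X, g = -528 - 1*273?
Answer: sqrt(-114521930094 + 327184*sqrt(818))/572 ≈ 591.6*I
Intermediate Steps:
g = -801 (g = -528 - 273 = -801)
sqrt(K(-1561, 1117/308 + g/(-936)) + (1003*(-342) + sqrt(342 + 476))) = sqrt((1117/308 - 801/(-936))*(-1561) + (1003*(-342) + sqrt(342 + 476))) = sqrt((1117*(1/308) - 801*(-1/936))*(-1561) + (-343026 + sqrt(818))) = sqrt((1117/308 + 89/104)*(-1561) + (-343026 + sqrt(818))) = sqrt((35895/8008)*(-1561) + (-343026 + sqrt(818))) = sqrt(-8004585/1144 + (-343026 + sqrt(818))) = sqrt(-400426329/1144 + sqrt(818))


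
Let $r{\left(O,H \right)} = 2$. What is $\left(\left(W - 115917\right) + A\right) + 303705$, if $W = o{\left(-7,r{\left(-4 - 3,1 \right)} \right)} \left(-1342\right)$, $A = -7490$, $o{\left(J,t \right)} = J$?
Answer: $189692$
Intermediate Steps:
$W = 9394$ ($W = \left(-7\right) \left(-1342\right) = 9394$)
$\left(\left(W - 115917\right) + A\right) + 303705 = \left(\left(9394 - 115917\right) - 7490\right) + 303705 = \left(-106523 - 7490\right) + 303705 = -114013 + 303705 = 189692$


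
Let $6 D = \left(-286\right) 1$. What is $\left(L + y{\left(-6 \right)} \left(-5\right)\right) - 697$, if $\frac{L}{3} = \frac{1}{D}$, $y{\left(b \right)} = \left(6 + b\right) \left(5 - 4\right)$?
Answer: $- \frac{99680}{143} \approx -697.06$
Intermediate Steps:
$y{\left(b \right)} = 6 + b$ ($y{\left(b \right)} = \left(6 + b\right) 1 = 6 + b$)
$D = - \frac{143}{3}$ ($D = \frac{\left(-286\right) 1}{6} = \frac{1}{6} \left(-286\right) = - \frac{143}{3} \approx -47.667$)
$L = - \frac{9}{143}$ ($L = \frac{3}{- \frac{143}{3}} = 3 \left(- \frac{3}{143}\right) = - \frac{9}{143} \approx -0.062937$)
$\left(L + y{\left(-6 \right)} \left(-5\right)\right) - 697 = \left(- \frac{9}{143} + \left(6 - 6\right) \left(-5\right)\right) - 697 = \left(- \frac{9}{143} + 0 \left(-5\right)\right) - 697 = \left(- \frac{9}{143} + 0\right) - 697 = - \frac{9}{143} - 697 = - \frac{99680}{143}$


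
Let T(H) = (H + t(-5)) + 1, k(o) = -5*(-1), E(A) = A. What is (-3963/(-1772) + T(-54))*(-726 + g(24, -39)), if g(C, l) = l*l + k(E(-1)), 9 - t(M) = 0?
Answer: -14801000/443 ≈ -33411.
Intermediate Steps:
k(o) = 5
t(M) = 9 (t(M) = 9 - 1*0 = 9 + 0 = 9)
T(H) = 10 + H (T(H) = (H + 9) + 1 = (9 + H) + 1 = 10 + H)
g(C, l) = 5 + l**2 (g(C, l) = l*l + 5 = l**2 + 5 = 5 + l**2)
(-3963/(-1772) + T(-54))*(-726 + g(24, -39)) = (-3963/(-1772) + (10 - 54))*(-726 + (5 + (-39)**2)) = (-3963*(-1/1772) - 44)*(-726 + (5 + 1521)) = (3963/1772 - 44)*(-726 + 1526) = -74005/1772*800 = -14801000/443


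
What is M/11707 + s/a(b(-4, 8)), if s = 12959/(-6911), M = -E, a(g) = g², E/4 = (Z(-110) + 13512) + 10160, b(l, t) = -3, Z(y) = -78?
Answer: -6021803837/728163693 ≈ -8.2699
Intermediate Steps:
E = 94376 (E = 4*((-78 + 13512) + 10160) = 4*(13434 + 10160) = 4*23594 = 94376)
M = -94376 (M = -1*94376 = -94376)
s = -12959/6911 (s = 12959*(-1/6911) = -12959/6911 ≈ -1.8751)
M/11707 + s/a(b(-4, 8)) = -94376/11707 - 12959/(6911*((-3)²)) = -94376*1/11707 - 12959/6911/9 = -94376/11707 - 12959/6911*⅑ = -94376/11707 - 12959/62199 = -6021803837/728163693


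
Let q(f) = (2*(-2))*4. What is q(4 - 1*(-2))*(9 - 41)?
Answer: 512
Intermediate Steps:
q(f) = -16 (q(f) = -4*4 = -16)
q(4 - 1*(-2))*(9 - 41) = -16*(9 - 41) = -16*(-32) = 512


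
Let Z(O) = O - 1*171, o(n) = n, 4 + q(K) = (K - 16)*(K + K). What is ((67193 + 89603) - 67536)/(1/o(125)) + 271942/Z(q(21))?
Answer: 390784442/35 ≈ 1.1165e+7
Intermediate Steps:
q(K) = -4 + 2*K*(-16 + K) (q(K) = -4 + (K - 16)*(K + K) = -4 + (-16 + K)*(2*K) = -4 + 2*K*(-16 + K))
Z(O) = -171 + O (Z(O) = O - 171 = -171 + O)
((67193 + 89603) - 67536)/(1/o(125)) + 271942/Z(q(21)) = ((67193 + 89603) - 67536)/(1/125) + 271942/(-171 + (-4 - 32*21 + 2*21²)) = (156796 - 67536)/(1/125) + 271942/(-171 + (-4 - 672 + 2*441)) = 89260*125 + 271942/(-171 + (-4 - 672 + 882)) = 11157500 + 271942/(-171 + 206) = 11157500 + 271942/35 = 390784442/35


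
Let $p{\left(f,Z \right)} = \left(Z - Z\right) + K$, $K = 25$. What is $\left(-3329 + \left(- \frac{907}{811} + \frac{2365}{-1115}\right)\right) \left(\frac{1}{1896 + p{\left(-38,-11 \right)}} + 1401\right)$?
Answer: $- \frac{1621913095042322}{347418613} \approx -4.6685 \cdot 10^{6}$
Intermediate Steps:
$p{\left(f,Z \right)} = 25$ ($p{\left(f,Z \right)} = \left(Z - Z\right) + 25 = 0 + 25 = 25$)
$\left(-3329 + \left(- \frac{907}{811} + \frac{2365}{-1115}\right)\right) \left(\frac{1}{1896 + p{\left(-38,-11 \right)}} + 1401\right) = \left(-3329 + \left(- \frac{907}{811} + \frac{2365}{-1115}\right)\right) \left(\frac{1}{1896 + 25} + 1401\right) = \left(-3329 + \left(\left(-907\right) \frac{1}{811} + 2365 \left(- \frac{1}{1115}\right)\right)\right) \left(\frac{1}{1921} + 1401\right) = \left(-3329 - \frac{585864}{180853}\right) \left(\frac{1}{1921} + 1401\right) = \left(-3329 - \frac{585864}{180853}\right) \frac{2691322}{1921} = \left(- \frac{602645501}{180853}\right) \frac{2691322}{1921} = - \frac{1621913095042322}{347418613}$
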